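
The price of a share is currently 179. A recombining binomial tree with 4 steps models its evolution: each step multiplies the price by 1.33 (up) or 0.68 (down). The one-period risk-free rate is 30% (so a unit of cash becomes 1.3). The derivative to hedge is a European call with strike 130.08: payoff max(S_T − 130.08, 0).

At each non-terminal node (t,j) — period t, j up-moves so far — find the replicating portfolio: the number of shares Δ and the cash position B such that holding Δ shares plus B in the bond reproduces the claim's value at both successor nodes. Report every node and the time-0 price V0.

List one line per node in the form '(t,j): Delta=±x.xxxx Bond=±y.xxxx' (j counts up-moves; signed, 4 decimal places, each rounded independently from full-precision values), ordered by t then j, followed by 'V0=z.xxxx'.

(0,0): Delta=0.9987 Bond=-45.2990
(1,0): Delta=0.9631 Bond=-54.5535
(1,1): Delta=0.9996 Bond=-59.0985
(2,0): Delta=0.2227 Bond=-9.6428
(2,1): Delta=0.9814 Bond=-73.8845
(2,2): Delta=1.0000 Bond=-76.9704
(3,0): Delta=0.0000 Bond=0.0000
(3,1): Delta=0.2282 Bond=-13.1422
(3,2): Delta=1.0000 Bond=-100.0615
(3,3): Delta=1.0000 Bond=-100.0615
V0=133.4628

Risk-neutral probability p* = (R−d)/(u−d) = (1.3−0.68)/(1.33−0.68) = 0.9538.
Terminal values V(4,·): V(4,0)=0.0000, V(4,1)=0.0000, V(4,2)=16.3311, V(4,3)=156.2830, V(4,4)=430.0123
Node (3,0) S=56.2833: V=(p*·0.0000+(1−p*)·0.0000)/1.3=0.0000; Δ=(0.0000−0.0000)/(74.8568−38.2727)=0.0000; B=V−Δ·S=0.0000
Node (3,1) S=110.0836: V=(p*·16.3311+(1−p*)·0.0000)/1.3=11.9826; Δ=(16.3311−0.0000)/(146.4111−74.8568)=0.2282; B=V−Δ·S=-13.1422
Node (3,2) S=215.3105: V=(p*·156.2830+(1−p*)·16.3311)/1.3=115.2490; Δ=(156.2830−16.3311)/(286.3630−146.4111)=1.0000; B=V−Δ·S=-100.0615
Node (3,3) S=421.1220: V=(p*·430.0123+(1−p*)·156.2830)/1.3=321.0605; Δ=(430.0123−156.2830)/(560.0923−286.3630)=1.0000; B=V−Δ·S=-100.0615
Node (2,0) S=82.7696: V=(p*·11.9826+(1−p*)·0.0000)/1.3=8.7920; Δ=(11.9826−0.0000)/(110.0836−56.2833)=0.2227; B=V−Δ·S=-9.6428
Node (2,1) S=161.8876: V=(p*·115.2490+(1−p*)·11.9826)/1.3=84.9868; Δ=(115.2490−11.9826)/(215.3105−110.0836)=0.9814; B=V−Δ·S=-73.8845
Node (2,2) S=316.6331: V=(p*·321.0605+(1−p*)·115.2490)/1.3=239.6627; Δ=(321.0605−115.2490)/(421.1220−215.3105)=1.0000; B=V−Δ·S=-76.9704
Node (1,0) S=121.7200: V=(p*·84.9868+(1−p*)·8.7920)/1.3=62.6693; Δ=(84.9868−8.7920)/(161.8876−82.7696)=0.9631; B=V−Δ·S=-54.5535
Node (1,1) S=238.0700: V=(p*·239.6627+(1−p*)·84.9868)/1.3=178.8645; Δ=(239.6627−84.9868)/(316.6331−161.8876)=0.9996; B=V−Δ·S=-59.0985
Node (0,0) S=179.0000: V=(p*·178.8645+(1−p*)·62.6693)/1.3=133.4628; Δ=(178.8645−62.6693)/(238.0700−121.7200)=0.9987; B=V−Δ·S=-45.2990
Check: Δ(0,0)·S0 + B(0,0) = 133.4628 = V0.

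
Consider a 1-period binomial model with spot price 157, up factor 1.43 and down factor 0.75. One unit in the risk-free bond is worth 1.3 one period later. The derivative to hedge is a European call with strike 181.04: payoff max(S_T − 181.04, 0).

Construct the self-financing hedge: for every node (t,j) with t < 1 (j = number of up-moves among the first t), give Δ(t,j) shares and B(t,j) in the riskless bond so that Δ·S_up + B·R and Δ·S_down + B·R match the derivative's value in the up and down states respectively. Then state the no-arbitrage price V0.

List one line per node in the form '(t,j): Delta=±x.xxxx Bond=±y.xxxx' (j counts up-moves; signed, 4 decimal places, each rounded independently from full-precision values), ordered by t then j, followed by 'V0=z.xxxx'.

(0,0): Delta=0.4072 Bond=-36.8807
V0=27.0458

Risk-neutral probability p* = (R−d)/(u−d) = (1.3−0.75)/(1.43−0.75) = 0.8088.
Terminal payoffs: V(1,0)=0.0000, V(1,1)=43.4700
Node (0,0) S=157.0000: V=(p*·43.4700+(1−p*)·0.0000)/1.3=27.0458; Δ=(43.4700−0.0000)/(224.5100−117.7500)=0.4072; B=V−Δ·S=-36.8807
Each (Δ,B) replicates both successor values, so the strategy is self-financing and V0 is arbitrage-free.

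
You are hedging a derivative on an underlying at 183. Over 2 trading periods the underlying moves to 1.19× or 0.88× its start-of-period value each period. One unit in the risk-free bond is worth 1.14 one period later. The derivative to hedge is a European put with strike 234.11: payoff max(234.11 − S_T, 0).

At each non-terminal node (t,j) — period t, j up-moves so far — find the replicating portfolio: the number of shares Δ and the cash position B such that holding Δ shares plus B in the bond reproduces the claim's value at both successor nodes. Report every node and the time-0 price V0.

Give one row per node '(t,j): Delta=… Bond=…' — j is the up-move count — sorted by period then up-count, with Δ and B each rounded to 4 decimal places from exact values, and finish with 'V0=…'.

No-arbitrage ⇒ martingale measure with p* = (R−d)/(u−d) = 0.8387.
Terminal values V(2,·): V(2,0)=92.3948, V(2,1)=42.4724, V(2,2)=0.0000
Node (1,0) S=161.0400: V=(p*·42.4724+(1−p*)·92.3948)/1.14=44.3196; Δ=(42.4724−92.3948)/(191.6376−141.7152)=-1.0000; B=V−Δ·S=205.3596
Node (1,1) S=217.7700: V=(p*·0.0000+(1−p*)·42.4724)/1.14=6.0091; Δ=(0.0000−42.4724)/(259.1463−191.6376)=-0.6291; B=V−Δ·S=143.0169
Node (0,0) S=183.0000: V=(p*·6.0091+(1−p*)·44.3196)/1.14=10.6914; Δ=(6.0091−44.3196)/(217.7700−161.0400)=-0.6753; B=V−Δ·S=134.2738
Check: Δ(0,0)·S0 + B(0,0) = 10.6914 = V0.

(0,0): Delta=-0.6753 Bond=134.2738
(1,0): Delta=-1.0000 Bond=205.3596
(1,1): Delta=-0.6291 Bond=143.0169
V0=10.6914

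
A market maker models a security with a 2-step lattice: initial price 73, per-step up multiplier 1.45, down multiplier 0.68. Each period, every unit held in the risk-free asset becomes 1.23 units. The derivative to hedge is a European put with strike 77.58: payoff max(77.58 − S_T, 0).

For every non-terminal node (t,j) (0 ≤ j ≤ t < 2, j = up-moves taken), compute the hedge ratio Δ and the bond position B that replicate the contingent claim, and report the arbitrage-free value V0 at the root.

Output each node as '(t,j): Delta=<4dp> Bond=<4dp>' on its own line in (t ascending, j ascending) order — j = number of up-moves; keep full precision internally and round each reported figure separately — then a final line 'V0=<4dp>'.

No-arbitrage ⇒ martingale measure with p* = (R−d)/(u−d) = 0.7143.
Payoff layer (t=2): V(2,0)=43.8248, V(2,1)=5.6020, V(2,2)=0.0000
(1,0): S=49.6400. Δ = (V_up−V_dn)/(S_up−S_dn) = (5.6020−43.8248)/(71.9780−33.7552) = -1.0000. V = [p*·5.6020 + (1−p*)·43.8248]/1.23 = 13.4332. B = V − Δ·S = 63.0732.
(1,1): S=105.8500. Δ = (V_up−V_dn)/(S_up−S_dn) = (0.0000−5.6020)/(153.4825−71.9780) = -0.0687. V = [p*·0.0000 + (1−p*)·5.6020]/1.23 = 1.3013. B = V − Δ·S = 8.5766.
(0,0): S=73.0000. Δ = (V_up−V_dn)/(S_up−S_dn) = (1.3013−13.4332)/(105.8500−49.6400) = -0.2158. V = [p*·1.3013 + (1−p*)·13.4332]/1.23 = 3.8760. B = V − Δ·S = 19.6317.
Root portfolio cost Δ·73+B reproduces V0=3.8760.

(0,0): Delta=-0.2158 Bond=19.6317
(1,0): Delta=-1.0000 Bond=63.0732
(1,1): Delta=-0.0687 Bond=8.5766
V0=3.8760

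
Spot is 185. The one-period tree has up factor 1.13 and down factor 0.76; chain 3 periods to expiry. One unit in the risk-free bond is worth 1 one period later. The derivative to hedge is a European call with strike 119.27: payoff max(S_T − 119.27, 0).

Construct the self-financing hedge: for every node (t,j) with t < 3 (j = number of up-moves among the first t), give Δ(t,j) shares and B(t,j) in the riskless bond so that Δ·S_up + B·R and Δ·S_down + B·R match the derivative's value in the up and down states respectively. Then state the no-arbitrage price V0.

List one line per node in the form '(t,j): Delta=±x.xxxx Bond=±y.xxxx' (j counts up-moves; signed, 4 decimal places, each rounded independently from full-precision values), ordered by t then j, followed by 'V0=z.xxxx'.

Since d<R<u, set p* = (R−d)/(u−d) = 0.6486; price each node as the discounted p*-expectation of its children.
Terminal values V(3,·): V(3,0)=0.0000, V(3,1)=1.4773, V(3,2)=60.2621, V(3,3)=147.6659
Node (2,0) S=106.8560: V=(p*·1.4773+(1−p*)·0.0000)/1=0.9582; Δ=(1.4773−0.0000)/(120.7473−81.2106)=0.0374; B=V−Δ·S=-3.0344
Node (2,1) S=158.8780: V=(p*·60.2621+(1−p*)·1.4773)/1=39.6080; Δ=(60.2621−1.4773)/(179.5321−120.7473)=1.0000; B=V−Δ·S=-119.2700
Node (2,2) S=236.2265: V=(p*·147.6659+(1−p*)·60.2621)/1=116.9565; Δ=(147.6659−60.2621)/(266.9359−179.5321)=1.0000; B=V−Δ·S=-119.2700
Node (1,0) S=140.6000: V=(p*·39.6080+(1−p*)·0.9582)/1=26.0284; Δ=(39.6080−0.9582)/(158.8780−106.8560)=0.7430; B=V−Δ·S=-78.4305
Node (1,1) S=209.0500: V=(p*·116.9565+(1−p*)·39.6080)/1=89.7800; Δ=(116.9565−39.6080)/(236.2265−158.8780)=1.0000; B=V−Δ·S=-119.2700
Node (0,0) S=185.0000: V=(p*·89.7800+(1−p*)·26.0284)/1=67.3808; Δ=(89.7800−26.0284)/(209.0500−140.6000)=0.9314; B=V−Δ·S=-104.9210
Self-financing check: at every node Δ·S+B equals the discounted successor values.

(0,0): Delta=0.9314 Bond=-104.9210
(1,0): Delta=0.7430 Bond=-78.4305
(1,1): Delta=1.0000 Bond=-119.2700
(2,0): Delta=0.0374 Bond=-3.0344
(2,1): Delta=1.0000 Bond=-119.2700
(2,2): Delta=1.0000 Bond=-119.2700
V0=67.3808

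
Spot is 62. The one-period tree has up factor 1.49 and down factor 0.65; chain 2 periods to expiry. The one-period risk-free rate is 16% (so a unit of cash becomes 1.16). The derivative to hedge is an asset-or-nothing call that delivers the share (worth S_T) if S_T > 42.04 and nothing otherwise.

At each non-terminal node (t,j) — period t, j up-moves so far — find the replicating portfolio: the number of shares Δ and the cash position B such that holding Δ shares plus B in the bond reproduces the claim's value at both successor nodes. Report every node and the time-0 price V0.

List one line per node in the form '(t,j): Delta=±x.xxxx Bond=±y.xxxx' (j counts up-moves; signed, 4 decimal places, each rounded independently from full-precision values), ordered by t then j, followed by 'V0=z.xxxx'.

The replicating-portfolio and risk-neutral prices coincide; use p* = (1.16−0.65)/(1.49−0.65) = 0.6071 for the latter.
At expiry t=2: V(2,0)=0.0000, V(2,1)=60.0470, V(2,2)=137.6462
(1,0): S=40.3000. Δ = (V_up−V_dn)/(S_up−S_dn) = (60.0470−0.0000)/(60.0470−26.1950) = 1.7738. V = [p*·60.0470 + (1−p*)·0.0000]/1.16 = 31.4285. B = V − Δ·S = -40.0560.
(1,1): S=92.3800. Δ = (V_up−V_dn)/(S_up−S_dn) = (137.6462−60.0470)/(137.6462−60.0470) = 1.0000. V = [p*·137.6462 + (1−p*)·60.0470]/1.16 = 92.3800. B = V − Δ·S = 0.0000.
(0,0): S=62.0000. Δ = (V_up−V_dn)/(S_up−S_dn) = (92.3800−31.4285)/(92.3800−40.3000) = 1.1703. V = [p*·92.3800 + (1−p*)·31.4285]/1.16 = 58.9955. B = V − Δ·S = -13.5658.
The time-0 hedge costs 58.9955, which is the no-arbitrage price.

(0,0): Delta=1.1703 Bond=-13.5658
(1,0): Delta=1.7738 Bond=-40.0560
(1,1): Delta=1.0000 Bond=0.0000
V0=58.9955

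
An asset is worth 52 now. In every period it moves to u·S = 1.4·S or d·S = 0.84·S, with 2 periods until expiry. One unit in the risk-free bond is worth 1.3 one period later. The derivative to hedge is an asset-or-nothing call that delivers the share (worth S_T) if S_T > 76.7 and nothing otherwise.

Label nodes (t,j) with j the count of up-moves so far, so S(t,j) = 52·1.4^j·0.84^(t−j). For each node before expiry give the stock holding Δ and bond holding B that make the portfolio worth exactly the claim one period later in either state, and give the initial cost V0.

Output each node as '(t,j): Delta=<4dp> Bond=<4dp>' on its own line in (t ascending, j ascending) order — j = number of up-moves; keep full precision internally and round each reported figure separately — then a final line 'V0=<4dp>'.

(0,0): Delta=2.2115 Bond=-74.3077
(1,0): Delta=0.0000 Bond=0.0000
(1,1): Delta=2.5000 Bond=-117.6000
V0=40.6923

Since d<R<u, set p* = (R−d)/(u−d) = 0.8214; price each node as the discounted p*-expectation of its children.
Terminal values V(2,·): V(2,0)=0.0000, V(2,1)=0.0000, V(2,2)=101.9200
(1,0): S=43.6800. Δ = (V_up−V_dn)/(S_up−S_dn) = (0.0000−0.0000)/(61.1520−36.6912) = 0.0000. V = [p*·0.0000 + (1−p*)·0.0000]/1.3 = 0.0000. B = V − Δ·S = 0.0000.
(1,1): S=72.8000. Δ = (V_up−V_dn)/(S_up−S_dn) = (101.9200−0.0000)/(101.9200−61.1520) = 2.5000. V = [p*·101.9200 + (1−p*)·0.0000]/1.3 = 64.4000. B = V − Δ·S = -117.6000.
(0,0): S=52.0000. Δ = (V_up−V_dn)/(S_up−S_dn) = (64.4000−0.0000)/(72.8000−43.6800) = 2.2115. V = [p*·64.4000 + (1−p*)·0.0000]/1.3 = 40.6923. B = V − Δ·S = -74.3077.
Root portfolio cost Δ·52+B reproduces V0=40.6923.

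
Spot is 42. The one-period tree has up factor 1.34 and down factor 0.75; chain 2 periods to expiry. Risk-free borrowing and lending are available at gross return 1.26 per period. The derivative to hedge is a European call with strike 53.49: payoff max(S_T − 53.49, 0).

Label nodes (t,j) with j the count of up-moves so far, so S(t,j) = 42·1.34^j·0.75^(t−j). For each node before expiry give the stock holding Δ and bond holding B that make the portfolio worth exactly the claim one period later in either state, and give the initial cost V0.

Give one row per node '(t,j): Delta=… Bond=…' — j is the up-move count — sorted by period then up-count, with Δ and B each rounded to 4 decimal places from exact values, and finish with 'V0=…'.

Risk-neutral probability p* = (R−d)/(u−d) = (1.26−0.75)/(1.34−0.75) = 0.8644.
Terminal values V(2,·): V(2,0)=0.0000, V(2,1)=0.0000, V(2,2)=21.9252
Node (1,0) S=31.5000: V=(p*·0.0000+(1−p*)·0.0000)/1.26=0.0000; Δ=(0.0000−0.0000)/(42.2100−23.6250)=0.0000; B=V−Δ·S=0.0000
Node (1,1) S=56.2800: V=(p*·21.9252+(1−p*)·0.0000)/1.26=15.0415; Δ=(21.9252−0.0000)/(75.4152−42.2100)=0.6603; B=V−Δ·S=-22.1199
Node (0,0) S=42.0000: V=(p*·15.0415+(1−p*)·0.0000)/1.26=10.3190; Δ=(15.0415−0.0000)/(56.2800−31.5000)=0.6070; B=V−Δ·S=-15.1750
The time-0 hedge costs 10.3190, which is the no-arbitrage price.

(0,0): Delta=0.6070 Bond=-15.1750
(1,0): Delta=0.0000 Bond=0.0000
(1,1): Delta=0.6603 Bond=-22.1199
V0=10.3190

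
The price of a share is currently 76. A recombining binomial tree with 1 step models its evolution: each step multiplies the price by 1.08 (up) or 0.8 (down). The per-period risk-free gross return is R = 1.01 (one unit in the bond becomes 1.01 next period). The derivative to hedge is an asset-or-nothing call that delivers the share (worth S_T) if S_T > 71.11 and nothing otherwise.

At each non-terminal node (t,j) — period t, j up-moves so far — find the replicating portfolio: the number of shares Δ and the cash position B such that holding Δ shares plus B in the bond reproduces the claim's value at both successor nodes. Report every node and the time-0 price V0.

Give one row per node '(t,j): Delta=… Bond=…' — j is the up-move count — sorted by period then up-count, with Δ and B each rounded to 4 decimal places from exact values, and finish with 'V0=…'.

(0,0): Delta=3.8571 Bond=-232.1924
V0=60.9505

Under the risk-neutral measure, an up-move has probability p* = (R−d)/(u−d) = 0.7500 and values discount at R = 1.01.
Payoff layer (t=1): V(1,0)=0.0000, V(1,1)=82.0800
Node (0,0) S=76.0000: V=(p*·82.0800+(1−p*)·0.0000)/1.01=60.9505; Δ=(82.0800−0.0000)/(82.0800−60.8000)=3.8571; B=V−Δ·S=-232.1924
Each (Δ,B) replicates both successor values, so the strategy is self-financing and V0 is arbitrage-free.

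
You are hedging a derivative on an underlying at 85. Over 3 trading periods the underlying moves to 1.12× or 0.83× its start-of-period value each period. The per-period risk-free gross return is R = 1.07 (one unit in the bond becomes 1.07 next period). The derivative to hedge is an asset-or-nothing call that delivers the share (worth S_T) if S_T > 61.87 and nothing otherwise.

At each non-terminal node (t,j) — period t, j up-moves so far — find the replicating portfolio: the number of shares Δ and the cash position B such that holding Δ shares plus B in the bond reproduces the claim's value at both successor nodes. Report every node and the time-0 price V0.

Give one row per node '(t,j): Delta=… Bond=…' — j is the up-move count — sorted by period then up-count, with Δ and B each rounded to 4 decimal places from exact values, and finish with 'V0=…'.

(0,0): Delta=1.0512 Bond=-4.5548
(1,0): Delta=1.3828 Bond=-28.2669
(1,1): Delta=1.0000 Bond=0.0000
(2,0): Delta=3.8621 Bond=-175.4242
(2,1): Delta=1.0000 Bond=0.0000
(2,2): Delta=1.0000 Bond=0.0000
V0=84.7967

Risk-neutral probability p* = (R−d)/(u−d) = (1.07−0.83)/(1.12−0.83) = 0.8276.
Payoff layer (t=3): V(3,0)=0.0000, V(3,1)=65.5833, V(3,2)=88.4979, V(3,3)=119.4189
(2,0): S=58.5565. Δ = (V_up−V_dn)/(S_up−S_dn) = (65.5833−0.0000)/(65.5833−48.6019) = 3.8621. V = [p*·65.5833 + (1−p*)·0.0000]/1.07 = 50.7251. B = V − Δ·S = -175.4242.
(2,1): S=79.0160. Δ = (V_up−V_dn)/(S_up−S_dn) = (88.4979−65.5833)/(88.4979−65.5833) = 1.0000. V = [p*·88.4979 + (1−p*)·65.5833]/1.07 = 79.0160. B = V − Δ·S = 0.0000.
(2,2): S=106.6240. Δ = (V_up−V_dn)/(S_up−S_dn) = (119.4189−88.4979)/(119.4189−88.4979) = 1.0000. V = [p*·119.4189 + (1−p*)·88.4979]/1.07 = 106.6240. B = V − Δ·S = 0.0000.
(1,0): S=70.5500. Δ = (V_up−V_dn)/(S_up−S_dn) = (79.0160−50.7251)/(79.0160−58.5565) = 1.3828. V = [p*·79.0160 + (1−p*)·50.7251]/1.07 = 69.2881. B = V − Δ·S = -28.2669.
(1,1): S=95.2000. Δ = (V_up−V_dn)/(S_up−S_dn) = (106.6240−79.0160)/(106.6240−79.0160) = 1.0000. V = [p*·106.6240 + (1−p*)·79.0160]/1.07 = 95.2000. B = V − Δ·S = 0.0000.
(0,0): S=85.0000. Δ = (V_up−V_dn)/(S_up−S_dn) = (95.2000−69.2881)/(95.2000−70.5500) = 1.0512. V = [p*·95.2000 + (1−p*)·69.2881]/1.07 = 84.7967. B = V − Δ·S = -4.5548.
Root portfolio cost Δ·85+B reproduces V0=84.7967.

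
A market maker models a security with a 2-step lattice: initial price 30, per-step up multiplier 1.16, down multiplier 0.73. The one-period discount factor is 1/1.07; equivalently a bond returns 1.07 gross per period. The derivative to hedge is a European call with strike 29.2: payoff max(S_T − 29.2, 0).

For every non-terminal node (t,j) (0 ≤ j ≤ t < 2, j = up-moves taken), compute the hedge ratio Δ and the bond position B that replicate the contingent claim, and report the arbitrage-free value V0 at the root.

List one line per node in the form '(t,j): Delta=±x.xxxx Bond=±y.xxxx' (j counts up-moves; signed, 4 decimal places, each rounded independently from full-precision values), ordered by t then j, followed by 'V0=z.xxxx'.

(0,0): Delta=0.6398 Bond=-13.0940
(1,0): Delta=0.0000 Bond=0.0000
(1,1): Delta=0.7463 Bond=-17.7193
V0=6.0986

No-arbitrage ⇒ martingale measure with p* = (R−d)/(u−d) = 0.7907.
Terminal values V(2,·): V(2,0)=0.0000, V(2,1)=0.0000, V(2,2)=11.1680
(1,0): S=21.9000. Δ = (V_up−V_dn)/(S_up−S_dn) = (0.0000−0.0000)/(25.4040−15.9870) = 0.0000. V = [p*·0.0000 + (1−p*)·0.0000]/1.07 = 0.0000. B = V − Δ·S = 0.0000.
(1,1): S=34.8000. Δ = (V_up−V_dn)/(S_up−S_dn) = (11.1680−0.0000)/(40.3680−25.4040) = 0.7463. V = [p*·11.1680 + (1−p*)·0.0000]/1.07 = 8.2528. B = V − Δ·S = -17.7193.
(0,0): S=30.0000. Δ = (V_up−V_dn)/(S_up−S_dn) = (8.2528−0.0000)/(34.8000−21.9000) = 0.6398. V = [p*·8.2528 + (1−p*)·0.0000]/1.07 = 6.0986. B = V − Δ·S = -13.0940.
Check: Δ(0,0)·S0 + B(0,0) = 6.0986 = V0.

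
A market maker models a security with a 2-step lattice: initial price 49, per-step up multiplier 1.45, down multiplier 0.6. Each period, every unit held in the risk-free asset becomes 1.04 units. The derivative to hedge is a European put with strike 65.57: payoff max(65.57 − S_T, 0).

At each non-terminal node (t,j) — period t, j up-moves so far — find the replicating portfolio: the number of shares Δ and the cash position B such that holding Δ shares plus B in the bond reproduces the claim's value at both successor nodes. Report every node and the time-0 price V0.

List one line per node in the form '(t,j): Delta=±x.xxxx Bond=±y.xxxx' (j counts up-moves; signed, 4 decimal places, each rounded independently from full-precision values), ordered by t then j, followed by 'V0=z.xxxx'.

(0,0): Delta=-0.5524 Bond=47.9705
(1,0): Delta=-1.0000 Bond=63.0481
(1,1): Delta=-0.3798 Bond=37.6278
V0=20.9017

No-arbitrage ⇒ martingale measure with p* = (R−d)/(u−d) = 0.5176.
At expiry t=2: V(2,0)=47.9300, V(2,1)=22.9400, V(2,2)=0.0000
(1,0): S=29.4000. Δ = (V_up−V_dn)/(S_up−S_dn) = (22.9400−47.9300)/(42.6300−17.6400) = -1.0000. V = [p*·22.9400 + (1−p*)·47.9300]/1.04 = 33.6481. B = V − Δ·S = 63.0481.
(1,1): S=71.0500. Δ = (V_up−V_dn)/(S_up−S_dn) = (0.0000−22.9400)/(103.0225−42.6300) = -0.3798. V = [p*·0.0000 + (1−p*)·22.9400]/1.04 = 10.6396. B = V − Δ·S = 37.6278.
(0,0): S=49.0000. Δ = (V_up−V_dn)/(S_up−S_dn) = (10.6396−33.6481)/(71.0500−29.4000) = -0.5524. V = [p*·10.6396 + (1−p*)·33.6481]/1.04 = 20.9017. B = V − Δ·S = 47.9705.
The time-0 hedge costs 20.9017, which is the no-arbitrage price.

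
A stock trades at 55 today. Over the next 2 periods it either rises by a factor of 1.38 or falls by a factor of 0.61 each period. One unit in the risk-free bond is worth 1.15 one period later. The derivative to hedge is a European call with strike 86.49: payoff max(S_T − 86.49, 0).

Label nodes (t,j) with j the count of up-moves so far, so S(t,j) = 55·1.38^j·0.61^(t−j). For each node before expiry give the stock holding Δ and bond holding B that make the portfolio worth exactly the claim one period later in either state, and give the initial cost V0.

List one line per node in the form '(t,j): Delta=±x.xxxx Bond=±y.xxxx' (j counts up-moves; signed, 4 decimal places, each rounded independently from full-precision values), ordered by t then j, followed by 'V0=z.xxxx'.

Risk-neutral probability p* = (R−d)/(u−d) = (1.15−0.61)/(1.38−0.61) = 0.7013.
At expiry t=2: V(2,0)=0.0000, V(2,1)=0.0000, V(2,2)=18.2520
Node (1,0) S=33.5500: V=(p*·0.0000+(1−p*)·0.0000)/1.15=0.0000; Δ=(0.0000−0.0000)/(46.2990−20.4655)=0.0000; B=V−Δ·S=0.0000
Node (1,1) S=75.9000: V=(p*·18.2520+(1−p*)·0.0000)/1.15=11.1305; Δ=(18.2520−0.0000)/(104.7420−46.2990)=0.3123; B=V−Δ·S=-12.5734
Node (0,0) S=55.0000: V=(p*·11.1305+(1−p*)·0.0000)/1.15=6.7877; Δ=(11.1305−0.0000)/(75.9000−33.5500)=0.2628; B=V−Δ·S=-7.6676
Each (Δ,B) replicates both successor values, so the strategy is self-financing and V0 is arbitrage-free.

(0,0): Delta=0.2628 Bond=-7.6676
(1,0): Delta=0.0000 Bond=0.0000
(1,1): Delta=0.3123 Bond=-12.5734
V0=6.7877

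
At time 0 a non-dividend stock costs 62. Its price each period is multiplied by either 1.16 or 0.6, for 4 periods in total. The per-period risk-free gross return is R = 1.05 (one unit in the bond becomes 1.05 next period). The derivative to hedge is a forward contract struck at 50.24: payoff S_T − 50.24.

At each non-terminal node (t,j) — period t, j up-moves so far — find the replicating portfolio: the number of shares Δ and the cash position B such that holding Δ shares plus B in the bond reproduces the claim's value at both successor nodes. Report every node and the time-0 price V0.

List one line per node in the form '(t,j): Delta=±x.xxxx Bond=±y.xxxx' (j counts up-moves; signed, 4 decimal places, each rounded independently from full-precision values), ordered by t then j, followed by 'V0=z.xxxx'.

(0,0): Delta=1.0000 Bond=-41.3326
(1,0): Delta=1.0000 Bond=-43.3992
(1,1): Delta=1.0000 Bond=-43.3992
(2,0): Delta=1.0000 Bond=-45.5692
(2,1): Delta=1.0000 Bond=-45.5692
(2,2): Delta=1.0000 Bond=-45.5692
(3,0): Delta=1.0000 Bond=-47.8476
(3,1): Delta=1.0000 Bond=-47.8476
(3,2): Delta=1.0000 Bond=-47.8476
(3,3): Delta=1.0000 Bond=-47.8476
V0=20.6674

Under the risk-neutral measure, an up-move has probability p* = (R−d)/(u−d) = 0.8036 and values discount at R = 1.05.
Terminal values V(4,·): V(4,0)=-42.2048, V(4,1)=-34.7053, V(4,2)=-20.2062, V(4,3)=7.8253, V(4,4)=62.0196
  t=3,j=0: stock 13.3920 → up 15.5347 (V=-34.7053), down 8.0352 (V=-42.2048). Price -34.4556; hedge Δ=1.0000, bond B=-47.8476.
  t=3,j=1: stock 25.8912 → up 30.0338 (V=-20.2062), down 15.5347 (V=-34.7053). Price -21.9564; hedge Δ=1.0000, bond B=-47.8476.
  t=3,j=2: stock 50.0563 → up 58.0653 (V=7.8253), down 30.0338 (V=-20.2062). Price 2.2087; hedge Δ=1.0000, bond B=-47.8476.
  t=3,j=3: stock 96.7756 → up 112.2596 (V=62.0196), down 58.0653 (V=7.8253). Price 48.9279; hedge Δ=1.0000, bond B=-47.8476.
  t=2,j=0: stock 22.3200 → up 25.8912 (V=-21.9564), down 13.3920 (V=-34.4556). Price -23.2492; hedge Δ=1.0000, bond B=-45.5692.
  t=2,j=1: stock 43.1520 → up 50.0563 (V=2.2087), down 25.8912 (V=-21.9564). Price -2.4172; hedge Δ=1.0000, bond B=-45.5692.
  t=2,j=2: stock 83.4272 → up 96.7756 (V=48.9279), down 50.0563 (V=2.2087). Price 37.8580; hedge Δ=1.0000, bond B=-45.5692.
  t=1,j=0: stock 37.2000 → up 43.1520 (V=-2.4172), down 22.3200 (V=-23.2492). Price -6.1992; hedge Δ=1.0000, bond B=-43.3992.
  t=1,j=1: stock 71.9200 → up 83.4272 (V=37.8580), down 43.1520 (V=-2.4172). Price 28.5208; hedge Δ=1.0000, bond B=-43.3992.
  t=0,j=0: stock 62.0000 → up 71.9200 (V=28.5208), down 37.2000 (V=-6.1992). Price 20.6674; hedge Δ=1.0000, bond B=-41.3326.
Root portfolio cost Δ·62+B reproduces V0=20.6674.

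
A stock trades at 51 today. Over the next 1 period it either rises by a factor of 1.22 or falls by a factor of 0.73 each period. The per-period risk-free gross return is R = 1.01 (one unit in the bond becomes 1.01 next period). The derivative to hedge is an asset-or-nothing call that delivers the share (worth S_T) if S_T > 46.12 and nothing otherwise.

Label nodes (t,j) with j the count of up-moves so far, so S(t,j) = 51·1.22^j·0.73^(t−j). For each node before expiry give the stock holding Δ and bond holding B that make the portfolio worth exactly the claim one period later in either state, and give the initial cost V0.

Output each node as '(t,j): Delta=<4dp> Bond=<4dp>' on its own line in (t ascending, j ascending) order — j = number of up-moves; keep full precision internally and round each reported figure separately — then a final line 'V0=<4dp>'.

Since d<R<u, set p* = (R−d)/(u−d) = 0.5714; price each node as the discounted p*-expectation of its children.
Terminal payoffs: V(1,0)=0.0000, V(1,1)=62.2200
Node (0,0) S=51.0000: V=(p*·62.2200+(1−p*)·0.0000)/1.01=35.2023; Δ=(62.2200−0.0000)/(62.2200−37.2300)=2.4898; B=V−Δ·S=-91.7773
Root portfolio cost Δ·51+B reproduces V0=35.2023.

(0,0): Delta=2.4898 Bond=-91.7773
V0=35.2023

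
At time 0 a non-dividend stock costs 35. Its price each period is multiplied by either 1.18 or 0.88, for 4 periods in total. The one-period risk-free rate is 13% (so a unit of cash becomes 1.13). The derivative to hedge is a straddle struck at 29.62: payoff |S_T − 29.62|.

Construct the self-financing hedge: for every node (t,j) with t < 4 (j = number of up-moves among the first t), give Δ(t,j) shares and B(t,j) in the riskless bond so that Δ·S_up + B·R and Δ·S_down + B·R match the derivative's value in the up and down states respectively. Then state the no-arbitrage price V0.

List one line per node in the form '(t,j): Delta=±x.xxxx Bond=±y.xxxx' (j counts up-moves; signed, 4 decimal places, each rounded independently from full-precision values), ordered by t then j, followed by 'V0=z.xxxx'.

(0,0): Delta=0.9821 Bond=-17.5040
(1,0): Delta=0.8968 Bond=-17.1536
(1,1): Delta=0.9948 Bond=-20.3047
(2,0): Delta=0.4728 Bond=-7.8909
(2,1): Delta=0.9601 Bond=-21.6821
(2,2): Delta=1.0000 Bond=-23.1968
(3,0): Delta=-1.0000 Bond=26.2124
(3,1): Delta=0.6925 Bond=-15.9425
(3,2): Delta=1.0000 Bond=-26.2124
(3,3): Delta=1.0000 Bond=-26.2124
V0=16.8696

Risk-neutral probability p* = (R−d)/(u−d) = (1.13−0.88)/(1.18−0.88) = 0.8333.
Terminal payoffs: V(4,0)=8.6307, V(4,1)=1.4752, V(4,2)=8.1196, V(4,3)=20.9854, V(4,4)=38.2372
Node (3,0) S=23.8515: V=(p*·1.4752+(1−p*)·8.6307)/1.13=2.3609; Δ=(1.4752−8.6307)/(28.1448−20.9893)=-1.0000; B=V−Δ·S=26.2124
Node (3,1) S=31.9827: V=(p*·8.1196+(1−p*)·1.4752)/1.13=6.2055; Δ=(8.1196−1.4752)/(37.7396−28.1448)=0.6925; B=V−Δ·S=-15.9425
Node (3,2) S=42.8859: V=(p*·20.9854+(1−p*)·8.1196)/1.13=16.6735; Δ=(20.9854−8.1196)/(50.6054−37.7396)=1.0000; B=V−Δ·S=-26.2124
Node (3,3) S=57.5061: V=(p*·38.2372+(1−p*)·20.9854)/1.13=31.2937; Δ=(38.2372−20.9854)/(67.8572−50.6054)=1.0000; B=V−Δ·S=-26.2124
Node (2,0) S=27.1040: V=(p*·6.2055+(1−p*)·2.3609)/1.13=4.9245; Δ=(6.2055−2.3609)/(31.9827−23.8515)=0.4728; B=V−Δ·S=-7.8909
Node (2,1) S=36.3440: V=(p*·16.6735+(1−p*)·6.2055)/1.13=13.2114; Δ=(16.6735−6.2055)/(42.8859−31.9827)=0.9601; B=V−Δ·S=-21.6821
Node (2,2) S=48.7340: V=(p*·31.2937+(1−p*)·16.6735)/1.13=25.5372; Δ=(31.2937−16.6735)/(57.5061−42.8859)=1.0000; B=V−Δ·S=-23.1968
Node (1,0) S=30.8000: V=(p*·13.2114+(1−p*)·4.9245)/1.13=10.4692; Δ=(13.2114−4.9245)/(36.3440−27.1040)=0.8968; B=V−Δ·S=-17.1536
Node (1,1) S=41.3000: V=(p*·25.5372+(1−p*)·13.2114)/1.13=20.7813; Δ=(25.5372−13.2114)/(48.7340−36.3440)=0.9948; B=V−Δ·S=-20.3047
Node (0,0) S=35.0000: V=(p*·20.7813+(1−p*)·10.4692)/1.13=16.8696; Δ=(20.7813−10.4692)/(41.3000−30.8000)=0.9821; B=V−Δ·S=-17.5040
The time-0 hedge costs 16.8696, which is the no-arbitrage price.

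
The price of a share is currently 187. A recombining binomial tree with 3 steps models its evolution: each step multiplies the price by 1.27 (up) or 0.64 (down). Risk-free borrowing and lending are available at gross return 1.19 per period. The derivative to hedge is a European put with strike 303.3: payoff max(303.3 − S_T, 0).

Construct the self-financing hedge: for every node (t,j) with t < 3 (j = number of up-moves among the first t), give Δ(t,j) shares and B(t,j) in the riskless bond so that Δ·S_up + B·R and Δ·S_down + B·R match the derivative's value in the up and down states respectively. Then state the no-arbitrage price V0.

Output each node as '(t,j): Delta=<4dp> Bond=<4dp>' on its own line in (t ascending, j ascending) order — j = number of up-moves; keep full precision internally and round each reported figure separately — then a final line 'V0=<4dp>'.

Since d<R<u, set p* = (R−d)/(u−d) = 0.8730; price each node as the discounted p*-expectation of its children.
At expiry t=3: V(3,0)=254.2791, V(3,1)=206.0241, V(3,2)=110.2681, V(3,3)=0.0000
(2,0): S=76.5952. Δ = (V_up−V_dn)/(S_up−S_dn) = (206.0241−254.2791)/(97.2759−49.0209) = -1.0000. V = [p*·206.0241 + (1−p*)·254.2791]/1.19 = 178.2787. B = V − Δ·S = 254.8739.
(2,1): S=151.9936. Δ = (V_up−V_dn)/(S_up−S_dn) = (110.2681−206.0241)/(193.0319−97.2759) = -1.0000. V = [p*·110.2681 + (1−p*)·206.0241]/1.19 = 102.8803. B = V − Δ·S = 254.8739.
(2,2): S=301.6123. Δ = (V_up−V_dn)/(S_up−S_dn) = (0.0000−110.2681)/(383.0476−193.0319) = -0.5803. V = [p*·0.0000 + (1−p*)·110.2681]/1.19 = 11.7666. B = V − Δ·S = 186.7954.
(1,0): S=119.6800. Δ = (V_up−V_dn)/(S_up−S_dn) = (102.8803−178.2787)/(151.9936−76.5952) = -1.0000. V = [p*·102.8803 + (1−p*)·178.2787]/1.19 = 94.4998. B = V − Δ·S = 214.1798.
(1,1): S=237.4900. Δ = (V_up−V_dn)/(S_up−S_dn) = (11.7666−102.8803)/(301.6123−151.9936) = -0.6090. V = [p*·11.7666 + (1−p*)·102.8803]/1.19 = 19.6106. B = V − Δ·S = 164.2356.
(0,0): S=187.0000. Δ = (V_up−V_dn)/(S_up−S_dn) = (19.6106−94.4998)/(237.4900−119.6800) = -0.6357. V = [p*·19.6106 + (1−p*)·94.4998]/1.19 = 24.4709. B = V − Δ·S = 143.3426.
The time-0 hedge costs 24.4709, which is the no-arbitrage price.

(0,0): Delta=-0.6357 Bond=143.3426
(1,0): Delta=-1.0000 Bond=214.1798
(1,1): Delta=-0.6090 Bond=164.2356
(2,0): Delta=-1.0000 Bond=254.8739
(2,1): Delta=-1.0000 Bond=254.8739
(2,2): Delta=-0.5803 Bond=186.7954
V0=24.4709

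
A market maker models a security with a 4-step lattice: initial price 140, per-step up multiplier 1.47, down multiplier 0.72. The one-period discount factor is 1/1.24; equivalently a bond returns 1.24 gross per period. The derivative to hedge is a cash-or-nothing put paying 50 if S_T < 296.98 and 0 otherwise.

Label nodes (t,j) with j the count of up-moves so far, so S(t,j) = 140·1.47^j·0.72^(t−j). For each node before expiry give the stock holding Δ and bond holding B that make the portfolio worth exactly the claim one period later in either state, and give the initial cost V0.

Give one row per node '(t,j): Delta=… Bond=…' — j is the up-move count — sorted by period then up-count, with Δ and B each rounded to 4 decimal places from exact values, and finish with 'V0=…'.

(0,0): Delta=-0.1105 Bond=23.0789
(1,0): Delta=-0.2068 Bond=38.3265
(1,1): Delta=-0.0896 Bond=24.3237
(2,0): Delta=0.0000 Bond=32.5182
(2,1): Delta=-0.2516 Bond=54.1623
(2,2): Delta=-0.0545 Bond=19.5456
(3,0): Delta=0.0000 Bond=40.3226
(3,1): Delta=0.0000 Bond=40.3226
(3,2): Delta=-0.3061 Bond=79.0323
(3,3): Delta=0.0000 Bond=0.0000
V0=7.6152

Risk-neutral probability p* = (R−d)/(u−d) = (1.24−0.72)/(1.47−0.72) = 0.6933.
Terminal values V(4,·): V(4,0)=50.0000, V(4,1)=50.0000, V(4,2)=50.0000, V(4,3)=0.0000, V(4,4)=0.0000
  t=3,j=0: stock 52.2547 → up 76.8144 (V=50.0000), down 37.6234 (V=50.0000). Price 40.3226; hedge Δ=0.0000, bond B=40.3226.
  t=3,j=1: stock 106.6867 → up 156.8295 (V=50.0000), down 76.8144 (V=50.0000). Price 40.3226; hedge Δ=0.0000, bond B=40.3226.
  t=3,j=2: stock 217.8187 → up 320.1935 (V=0.0000), down 156.8295 (V=50.0000). Price 12.3656; hedge Δ=-0.3061, bond B=79.0323.
  t=3,j=3: stock 444.7132 → up 653.7284 (V=0.0000), down 320.1935 (V=0.0000). Price 0.0000; hedge Δ=0.0000, bond B=0.0000.
  t=2,j=0: stock 72.5760 → up 106.6867 (V=40.3226), down 52.2547 (V=40.3226). Price 32.5182; hedge Δ=0.0000, bond B=32.5182.
  t=2,j=1: stock 148.1760 → up 217.8187 (V=12.3656), down 106.6867 (V=40.3226). Price 16.8863; hedge Δ=-0.2516, bond B=54.1623.
  t=2,j=2: stock 302.5260 → up 444.7132 (V=0.0000), down 217.8187 (V=12.3656). Price 3.0582; hedge Δ=-0.0545, bond B=19.5456.
  t=1,j=0: stock 100.8000 → up 148.1760 (V=16.8863), down 72.5760 (V=32.5182). Price 17.4840; hedge Δ=-0.2068, bond B=38.3265.
  t=1,j=1: stock 205.8000 → up 302.5260 (V=3.0582), down 148.1760 (V=16.8863). Price 5.8861; hedge Δ=-0.0896, bond B=24.3237.
  t=0,j=0: stock 140.0000 → up 205.8000 (V=5.8861), down 100.8000 (V=17.4840). Price 7.6152; hedge Δ=-0.1105, bond B=23.0789.
The time-0 hedge costs 7.6152, which is the no-arbitrage price.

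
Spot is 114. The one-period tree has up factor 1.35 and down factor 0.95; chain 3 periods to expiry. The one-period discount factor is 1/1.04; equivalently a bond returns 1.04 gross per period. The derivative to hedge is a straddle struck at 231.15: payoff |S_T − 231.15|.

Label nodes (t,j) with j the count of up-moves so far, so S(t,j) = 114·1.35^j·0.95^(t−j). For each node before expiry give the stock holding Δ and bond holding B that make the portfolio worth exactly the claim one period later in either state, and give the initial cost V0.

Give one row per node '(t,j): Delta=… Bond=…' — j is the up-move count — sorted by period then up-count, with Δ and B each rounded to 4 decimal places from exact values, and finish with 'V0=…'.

Risk-neutral probability p* = (R−d)/(u−d) = (1.04−0.95)/(1.35−0.95) = 0.2250.
Terminal values V(3,·): V(3,0)=133.4093, V(3,1)=92.2553, V(3,2)=33.7732, V(3,3)=49.3328
  t=2,j=0: stock 102.8850 → up 138.8947 (V=92.2553), down 97.7407 (V=133.4093). Price 119.3746; hedge Δ=-1.0000, bond B=222.2596.
  t=2,j=1: stock 146.2050 → up 197.3768 (V=33.7732), down 138.8948 (V=92.2553). Price 76.0546; hedge Δ=-1.0000, bond B=222.2596.
  t=2,j=2: stock 207.7650 → up 280.4828 (V=49.3328), down 197.3768 (V=33.7732). Price 35.8405; hedge Δ=0.1872, bond B=-3.0582.
  t=1,j=0: stock 108.3000 → up 146.2050 (V=76.0546), down 102.8850 (V=119.3746). Price 105.4112; hedge Δ=-1.0000, bond B=213.7112.
  t=1,j=1: stock 153.9000 → up 207.7650 (V=35.8405), down 146.2050 (V=76.0546). Price 64.4293; hedge Δ=-0.6533, bond B=164.9645.
  t=0,j=0: stock 114.0000 → up 153.9000 (V=64.4293), down 108.3000 (V=105.4112). Price 92.4906; hedge Δ=-0.8987, bond B=194.9454.
The time-0 hedge costs 92.4906, which is the no-arbitrage price.

(0,0): Delta=-0.8987 Bond=194.9454
(1,0): Delta=-1.0000 Bond=213.7112
(1,1): Delta=-0.6533 Bond=164.9645
(2,0): Delta=-1.0000 Bond=222.2596
(2,1): Delta=-1.0000 Bond=222.2596
(2,2): Delta=0.1872 Bond=-3.0582
V0=92.4906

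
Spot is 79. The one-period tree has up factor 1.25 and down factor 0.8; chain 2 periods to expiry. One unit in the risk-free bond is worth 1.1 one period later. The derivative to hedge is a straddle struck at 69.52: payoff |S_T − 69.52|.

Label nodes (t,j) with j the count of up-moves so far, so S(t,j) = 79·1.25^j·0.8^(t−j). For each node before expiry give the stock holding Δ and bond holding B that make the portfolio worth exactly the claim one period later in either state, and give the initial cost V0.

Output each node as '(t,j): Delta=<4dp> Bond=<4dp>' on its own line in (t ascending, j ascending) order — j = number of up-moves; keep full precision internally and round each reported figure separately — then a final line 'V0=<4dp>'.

No-arbitrage ⇒ martingale measure with p* = (R−d)/(u−d) = 0.6667.
At expiry t=2: V(2,0)=18.9600, V(2,1)=9.4800, V(2,2)=53.9175
(1,0): S=63.2000. Δ = (V_up−V_dn)/(S_up−S_dn) = (9.4800−18.9600)/(79.0000−50.5600) = -0.3333. V = [p*·9.4800 + (1−p*)·18.9600]/1.1 = 11.4909. B = V − Δ·S = 32.5576.
(1,1): S=98.7500. Δ = (V_up−V_dn)/(S_up−S_dn) = (53.9175−9.4800)/(123.4375−79.0000) = 1.0000. V = [p*·53.9175 + (1−p*)·9.4800]/1.1 = 35.5500. B = V − Δ·S = -63.2000.
(0,0): S=79.0000. Δ = (V_up−V_dn)/(S_up−S_dn) = (35.5500−11.4909)/(98.7500−63.2000) = 0.6768. V = [p*·35.5500 + (1−p*)·11.4909]/1.1 = 25.0275. B = V − Δ·S = -28.4371.
Each (Δ,B) replicates both successor values, so the strategy is self-financing and V0 is arbitrage-free.

(0,0): Delta=0.6768 Bond=-28.4371
(1,0): Delta=-0.3333 Bond=32.5576
(1,1): Delta=1.0000 Bond=-63.2000
V0=25.0275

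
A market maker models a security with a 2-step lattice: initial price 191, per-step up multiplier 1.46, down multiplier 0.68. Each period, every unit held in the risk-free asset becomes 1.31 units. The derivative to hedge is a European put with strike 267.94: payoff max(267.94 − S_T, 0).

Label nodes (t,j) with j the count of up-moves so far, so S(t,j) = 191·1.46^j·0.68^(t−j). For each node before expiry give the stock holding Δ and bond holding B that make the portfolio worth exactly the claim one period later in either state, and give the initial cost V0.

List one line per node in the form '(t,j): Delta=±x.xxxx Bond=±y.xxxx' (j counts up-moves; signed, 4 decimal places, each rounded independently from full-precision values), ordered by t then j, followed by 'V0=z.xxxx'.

No-arbitrage ⇒ martingale measure with p* = (R−d)/(u−d) = 0.8077.
At expiry t=2: V(2,0)=179.6216, V(2,1)=78.3152, V(2,2)=0.0000
Node (1,0) S=129.8800: V=(p*·78.3152+(1−p*)·179.6216)/1.31=74.6544; Δ=(78.3152−179.6216)/(189.6248−88.3184)=-1.0000; B=V−Δ·S=204.5344
Node (1,1) S=278.8600: V=(p*·0.0000+(1−p*)·78.3152)/1.31=11.4967; Δ=(0.0000−78.3152)/(407.1356−189.6248)=-0.3601; B=V−Δ·S=111.9008
Node (0,0) S=191.0000: V=(p*·11.4967+(1−p*)·74.6544)/1.31=18.0476; Δ=(11.4967−74.6544)/(278.8600−129.8800)=-0.4239; B=V−Δ·S=99.0190
Each (Δ,B) replicates both successor values, so the strategy is self-financing and V0 is arbitrage-free.

(0,0): Delta=-0.4239 Bond=99.0190
(1,0): Delta=-1.0000 Bond=204.5344
(1,1): Delta=-0.3601 Bond=111.9008
V0=18.0476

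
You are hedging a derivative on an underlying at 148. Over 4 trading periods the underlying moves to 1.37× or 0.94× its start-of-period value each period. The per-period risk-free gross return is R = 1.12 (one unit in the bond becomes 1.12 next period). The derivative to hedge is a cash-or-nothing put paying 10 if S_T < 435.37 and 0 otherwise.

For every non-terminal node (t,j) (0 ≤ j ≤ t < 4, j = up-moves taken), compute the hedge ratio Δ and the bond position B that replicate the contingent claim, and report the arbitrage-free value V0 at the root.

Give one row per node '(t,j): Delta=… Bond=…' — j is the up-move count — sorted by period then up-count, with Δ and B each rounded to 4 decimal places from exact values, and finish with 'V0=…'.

(0,0): Delta=-0.0082 Bond=7.3742
(1,0): Delta=0.0000 Bond=7.1178
(1,1): Delta=-0.0160 Bond=9.8444
(2,0): Delta=0.0000 Bond=7.9719
(2,1): Delta=0.0000 Bond=7.9719
(2,2): Delta=-0.0313 Bond=15.2670
(3,0): Delta=0.0000 Bond=8.9286
(3,1): Delta=0.0000 Bond=8.9286
(3,2): Delta=0.0000 Bond=8.9286
(3,3): Delta=-0.0611 Bond=28.4468
V0=6.1600

No-arbitrage ⇒ martingale measure with p* = (R−d)/(u−d) = 0.4186.
Payoff layer (t=4): V(4,0)=10.0000, V(4,1)=10.0000, V(4,2)=10.0000, V(4,3)=10.0000, V(4,4)=0.0000
Node (3,0) S=122.9264: V=(p*·10.0000+(1−p*)·10.0000)/1.12=8.9286; Δ=(10.0000−10.0000)/(168.4092−115.5508)=0.0000; B=V−Δ·S=8.9286
Node (3,1) S=179.1587: V=(p*·10.0000+(1−p*)·10.0000)/1.12=8.9286; Δ=(10.0000−10.0000)/(245.4475−168.4092)=0.0000; B=V−Δ·S=8.9286
Node (3,2) S=261.1143: V=(p*·10.0000+(1−p*)·10.0000)/1.12=8.9286; Δ=(10.0000−10.0000)/(357.7266−245.4475)=0.0000; B=V−Δ·S=8.9286
Node (3,3) S=380.5602: V=(p*·0.0000+(1−p*)·10.0000)/1.12=5.1910; Δ=(0.0000−10.0000)/(521.3675−357.7266)=-0.0611; B=V−Δ·S=28.4468
Node (2,0) S=130.7728: V=(p*·8.9286+(1−p*)·8.9286)/1.12=7.9719; Δ=(8.9286−8.9286)/(179.1587−122.9264)=0.0000; B=V−Δ·S=7.9719
Node (2,1) S=190.5944: V=(p*·8.9286+(1−p*)·8.9286)/1.12=7.9719; Δ=(8.9286−8.9286)/(261.1143−179.1587)=0.0000; B=V−Δ·S=7.9719
Node (2,2) S=277.7812: V=(p*·5.1910+(1−p*)·8.9286)/1.12=6.5750; Δ=(5.1910−8.9286)/(380.5602−261.1143)=-0.0313; B=V−Δ·S=15.2670
Node (1,0) S=139.1200: V=(p*·7.9719+(1−p*)·7.9719)/1.12=7.1178; Δ=(7.9719−7.9719)/(190.5944−130.7728)=0.0000; B=V−Δ·S=7.1178
Node (1,1) S=202.7600: V=(p*·6.5750+(1−p*)·7.9719)/1.12=6.5957; Δ=(6.5750−7.9719)/(277.7812−190.5944)=-0.0160; B=V−Δ·S=9.8444
Node (0,0) S=148.0000: V=(p*·6.5957+(1−p*)·7.1178)/1.12=6.1600; Δ=(6.5957−7.1178)/(202.7600−139.1200)=-0.0082; B=V−Δ·S=7.3742
Self-financing check: at every node Δ·S+B equals the discounted successor values.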